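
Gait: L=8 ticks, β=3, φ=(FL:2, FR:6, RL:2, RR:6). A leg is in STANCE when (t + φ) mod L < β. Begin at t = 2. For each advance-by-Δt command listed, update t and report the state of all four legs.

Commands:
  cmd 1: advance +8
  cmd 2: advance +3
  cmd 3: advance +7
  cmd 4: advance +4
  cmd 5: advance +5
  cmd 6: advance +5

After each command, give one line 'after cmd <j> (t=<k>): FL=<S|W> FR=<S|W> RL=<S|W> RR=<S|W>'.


start t=2: FL=W FR=S RL=W RR=S
cmd 1: advance +8 → t=10, phase=(4,0,4,0) → FL=W FR=S RL=W RR=S
cmd 2: advance +3 → t=13, phase=(7,3,7,3) → FL=W FR=W RL=W RR=W
cmd 3: advance +7 → t=20, phase=(6,2,6,2) → FL=W FR=S RL=W RR=S
cmd 4: advance +4 → t=24, phase=(2,6,2,6) → FL=S FR=W RL=S RR=W
cmd 5: advance +5 → t=29, phase=(7,3,7,3) → FL=W FR=W RL=W RR=W
cmd 6: advance +5 → t=34, phase=(4,0,4,0) → FL=W FR=S RL=W RR=S

after cmd 1 (t=10): FL=W FR=S RL=W RR=S
after cmd 2 (t=13): FL=W FR=W RL=W RR=W
after cmd 3 (t=20): FL=W FR=S RL=W RR=S
after cmd 4 (t=24): FL=S FR=W RL=S RR=W
after cmd 5 (t=29): FL=W FR=W RL=W RR=W
after cmd 6 (t=34): FL=W FR=S RL=W RR=S


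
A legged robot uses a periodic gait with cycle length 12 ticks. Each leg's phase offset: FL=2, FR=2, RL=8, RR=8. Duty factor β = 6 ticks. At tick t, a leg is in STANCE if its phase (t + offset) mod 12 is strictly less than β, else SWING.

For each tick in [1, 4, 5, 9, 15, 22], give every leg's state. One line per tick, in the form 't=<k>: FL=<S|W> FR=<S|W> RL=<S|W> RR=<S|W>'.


t=1: phase=(3,3,9,9) vs β=6 → FL=S FR=S RL=W RR=W
t=4: phase=(6,6,0,0) vs β=6 → FL=W FR=W RL=S RR=S
t=5: phase=(7,7,1,1) vs β=6 → FL=W FR=W RL=S RR=S
t=9: phase=(11,11,5,5) vs β=6 → FL=W FR=W RL=S RR=S
t=15: phase=(5,5,11,11) vs β=6 → FL=S FR=S RL=W RR=W
t=22: phase=(0,0,6,6) vs β=6 → FL=S FR=S RL=W RR=W

t=1: FL=S FR=S RL=W RR=W
t=4: FL=W FR=W RL=S RR=S
t=5: FL=W FR=W RL=S RR=S
t=9: FL=W FR=W RL=S RR=S
t=15: FL=S FR=S RL=W RR=W
t=22: FL=S FR=S RL=W RR=W


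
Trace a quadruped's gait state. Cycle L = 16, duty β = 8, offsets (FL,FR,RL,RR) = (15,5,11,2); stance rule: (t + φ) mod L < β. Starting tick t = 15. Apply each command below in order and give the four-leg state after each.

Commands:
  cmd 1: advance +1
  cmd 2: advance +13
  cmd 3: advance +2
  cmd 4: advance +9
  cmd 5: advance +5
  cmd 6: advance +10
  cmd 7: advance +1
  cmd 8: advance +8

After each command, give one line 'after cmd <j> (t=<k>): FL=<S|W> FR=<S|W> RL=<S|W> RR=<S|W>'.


start t=15: FL=W FR=S RL=W RR=S
cmd 1: advance +1 → t=16, phase=(15,5,11,2) → FL=W FR=S RL=W RR=S
cmd 2: advance +13 → t=29, phase=(12,2,8,15) → FL=W FR=S RL=W RR=W
cmd 3: advance +2 → t=31, phase=(14,4,10,1) → FL=W FR=S RL=W RR=S
cmd 4: advance +9 → t=40, phase=(7,13,3,10) → FL=S FR=W RL=S RR=W
cmd 5: advance +5 → t=45, phase=(12,2,8,15) → FL=W FR=S RL=W RR=W
cmd 6: advance +10 → t=55, phase=(6,12,2,9) → FL=S FR=W RL=S RR=W
cmd 7: advance +1 → t=56, phase=(7,13,3,10) → FL=S FR=W RL=S RR=W
cmd 8: advance +8 → t=64, phase=(15,5,11,2) → FL=W FR=S RL=W RR=S

after cmd 1 (t=16): FL=W FR=S RL=W RR=S
after cmd 2 (t=29): FL=W FR=S RL=W RR=W
after cmd 3 (t=31): FL=W FR=S RL=W RR=S
after cmd 4 (t=40): FL=S FR=W RL=S RR=W
after cmd 5 (t=45): FL=W FR=S RL=W RR=W
after cmd 6 (t=55): FL=S FR=W RL=S RR=W
after cmd 7 (t=56): FL=S FR=W RL=S RR=W
after cmd 8 (t=64): FL=W FR=S RL=W RR=S


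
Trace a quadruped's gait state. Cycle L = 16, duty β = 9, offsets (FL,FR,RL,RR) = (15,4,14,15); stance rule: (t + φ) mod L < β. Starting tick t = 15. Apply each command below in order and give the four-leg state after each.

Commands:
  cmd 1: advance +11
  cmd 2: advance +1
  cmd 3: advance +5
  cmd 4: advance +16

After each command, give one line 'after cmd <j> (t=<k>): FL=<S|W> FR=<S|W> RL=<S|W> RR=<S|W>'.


after cmd 1 (t=26): FL=W FR=W RL=S RR=W
after cmd 2 (t=27): FL=W FR=W RL=W RR=W
after cmd 3 (t=32): FL=W FR=S RL=W RR=W
after cmd 4 (t=48): FL=W FR=S RL=W RR=W

start t=15: FL=W FR=S RL=W RR=W
cmd 1: advance +11 → t=26, phase=(9,14,8,9) → FL=W FR=W RL=S RR=W
cmd 2: advance +1 → t=27, phase=(10,15,9,10) → FL=W FR=W RL=W RR=W
cmd 3: advance +5 → t=32, phase=(15,4,14,15) → FL=W FR=S RL=W RR=W
cmd 4: advance +16 → t=48, phase=(15,4,14,15) → FL=W FR=S RL=W RR=W


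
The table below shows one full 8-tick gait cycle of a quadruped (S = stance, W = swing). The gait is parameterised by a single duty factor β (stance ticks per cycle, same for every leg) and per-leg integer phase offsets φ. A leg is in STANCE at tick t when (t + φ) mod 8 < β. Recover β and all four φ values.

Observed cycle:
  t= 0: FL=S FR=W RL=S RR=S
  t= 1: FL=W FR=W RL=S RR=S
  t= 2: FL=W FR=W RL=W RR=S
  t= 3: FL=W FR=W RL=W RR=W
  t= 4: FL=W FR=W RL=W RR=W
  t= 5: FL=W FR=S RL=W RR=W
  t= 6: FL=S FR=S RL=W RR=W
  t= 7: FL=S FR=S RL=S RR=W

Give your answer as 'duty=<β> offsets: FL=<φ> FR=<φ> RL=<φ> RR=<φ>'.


duty β = stance ticks per leg = 3
FL: stance ticks = 3; W→S at t=6 → φ=2
FR: stance ticks = 3; W→S at t=5 → φ=3
RL: stance ticks = 3; W→S at t=7 → φ=1
RR: stance ticks = 3; W→S at t=0 → φ=0

duty=3 offsets: FL=2 FR=3 RL=1 RR=0


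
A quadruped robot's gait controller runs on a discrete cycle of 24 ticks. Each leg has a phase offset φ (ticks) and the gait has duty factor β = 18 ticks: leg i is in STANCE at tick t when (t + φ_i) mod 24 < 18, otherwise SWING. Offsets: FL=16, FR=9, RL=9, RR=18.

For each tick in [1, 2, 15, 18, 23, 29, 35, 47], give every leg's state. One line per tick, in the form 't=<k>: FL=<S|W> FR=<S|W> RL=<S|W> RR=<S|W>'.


t=1: FL=S FR=S RL=S RR=W
t=2: FL=W FR=S RL=S RR=W
t=15: FL=S FR=S RL=S RR=S
t=18: FL=S FR=S RL=S RR=S
t=23: FL=S FR=S RL=S RR=S
t=29: FL=W FR=S RL=S RR=W
t=35: FL=S FR=W RL=W RR=S
t=47: FL=S FR=S RL=S RR=S

t=1: phase=(17,10,10,19) vs β=18 → FL=S FR=S RL=S RR=W
t=2: phase=(18,11,11,20) vs β=18 → FL=W FR=S RL=S RR=W
t=15: phase=(7,0,0,9) vs β=18 → FL=S FR=S RL=S RR=S
t=18: phase=(10,3,3,12) vs β=18 → FL=S FR=S RL=S RR=S
t=23: phase=(15,8,8,17) vs β=18 → FL=S FR=S RL=S RR=S
t=29: phase=(21,14,14,23) vs β=18 → FL=W FR=S RL=S RR=W
t=35: phase=(3,20,20,5) vs β=18 → FL=S FR=W RL=W RR=S
t=47: phase=(15,8,8,17) vs β=18 → FL=S FR=S RL=S RR=S


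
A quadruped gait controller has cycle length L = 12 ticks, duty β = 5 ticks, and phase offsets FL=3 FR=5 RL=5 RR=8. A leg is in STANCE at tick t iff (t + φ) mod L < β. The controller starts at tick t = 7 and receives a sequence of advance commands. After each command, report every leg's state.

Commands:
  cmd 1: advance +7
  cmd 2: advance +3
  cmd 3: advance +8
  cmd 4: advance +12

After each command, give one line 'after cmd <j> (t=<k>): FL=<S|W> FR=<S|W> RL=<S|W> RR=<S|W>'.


after cmd 1 (t=14): FL=W FR=W RL=W RR=W
after cmd 2 (t=17): FL=W FR=W RL=W RR=S
after cmd 3 (t=25): FL=S FR=W RL=W RR=W
after cmd 4 (t=37): FL=S FR=W RL=W RR=W

start t=7: FL=W FR=S RL=S RR=S
cmd 1: advance +7 → t=14, phase=(5,7,7,10) → FL=W FR=W RL=W RR=W
cmd 2: advance +3 → t=17, phase=(8,10,10,1) → FL=W FR=W RL=W RR=S
cmd 3: advance +8 → t=25, phase=(4,6,6,9) → FL=S FR=W RL=W RR=W
cmd 4: advance +12 → t=37, phase=(4,6,6,9) → FL=S FR=W RL=W RR=W


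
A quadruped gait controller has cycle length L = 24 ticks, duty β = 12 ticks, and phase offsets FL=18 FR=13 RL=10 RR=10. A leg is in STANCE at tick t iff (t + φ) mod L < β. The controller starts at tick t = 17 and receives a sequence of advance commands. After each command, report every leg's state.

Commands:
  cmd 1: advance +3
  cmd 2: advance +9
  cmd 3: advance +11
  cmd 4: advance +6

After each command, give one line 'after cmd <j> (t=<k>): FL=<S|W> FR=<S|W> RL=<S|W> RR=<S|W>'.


start t=17: FL=S FR=S RL=S RR=S
cmd 1: advance +3 → t=20, phase=(14,9,6,6) → FL=W FR=S RL=S RR=S
cmd 2: advance +9 → t=29, phase=(23,18,15,15) → FL=W FR=W RL=W RR=W
cmd 3: advance +11 → t=40, phase=(10,5,2,2) → FL=S FR=S RL=S RR=S
cmd 4: advance +6 → t=46, phase=(16,11,8,8) → FL=W FR=S RL=S RR=S

after cmd 1 (t=20): FL=W FR=S RL=S RR=S
after cmd 2 (t=29): FL=W FR=W RL=W RR=W
after cmd 3 (t=40): FL=S FR=S RL=S RR=S
after cmd 4 (t=46): FL=W FR=S RL=S RR=S


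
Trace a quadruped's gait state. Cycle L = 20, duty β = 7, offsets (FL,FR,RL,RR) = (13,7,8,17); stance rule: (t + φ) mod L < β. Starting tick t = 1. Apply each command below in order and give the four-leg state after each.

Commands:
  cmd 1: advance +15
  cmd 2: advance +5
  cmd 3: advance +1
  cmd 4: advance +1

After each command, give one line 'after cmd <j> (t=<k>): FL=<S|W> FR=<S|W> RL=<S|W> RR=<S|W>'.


start t=1: FL=W FR=W RL=W RR=W
cmd 1: advance +15 → t=16, phase=(9,3,4,13) → FL=W FR=S RL=S RR=W
cmd 2: advance +5 → t=21, phase=(14,8,9,18) → FL=W FR=W RL=W RR=W
cmd 3: advance +1 → t=22, phase=(15,9,10,19) → FL=W FR=W RL=W RR=W
cmd 4: advance +1 → t=23, phase=(16,10,11,0) → FL=W FR=W RL=W RR=S

after cmd 1 (t=16): FL=W FR=S RL=S RR=W
after cmd 2 (t=21): FL=W FR=W RL=W RR=W
after cmd 3 (t=22): FL=W FR=W RL=W RR=W
after cmd 4 (t=23): FL=W FR=W RL=W RR=S


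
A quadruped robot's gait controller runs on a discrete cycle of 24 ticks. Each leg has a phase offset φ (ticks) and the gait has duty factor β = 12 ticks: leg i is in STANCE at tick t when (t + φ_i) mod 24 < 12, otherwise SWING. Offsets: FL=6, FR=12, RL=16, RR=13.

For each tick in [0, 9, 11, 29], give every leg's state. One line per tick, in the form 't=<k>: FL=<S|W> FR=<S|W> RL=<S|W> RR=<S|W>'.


t=0: phase=(6,12,16,13) vs β=12 → FL=S FR=W RL=W RR=W
t=9: phase=(15,21,1,22) vs β=12 → FL=W FR=W RL=S RR=W
t=11: phase=(17,23,3,0) vs β=12 → FL=W FR=W RL=S RR=S
t=29: phase=(11,17,21,18) vs β=12 → FL=S FR=W RL=W RR=W

t=0: FL=S FR=W RL=W RR=W
t=9: FL=W FR=W RL=S RR=W
t=11: FL=W FR=W RL=S RR=S
t=29: FL=S FR=W RL=W RR=W


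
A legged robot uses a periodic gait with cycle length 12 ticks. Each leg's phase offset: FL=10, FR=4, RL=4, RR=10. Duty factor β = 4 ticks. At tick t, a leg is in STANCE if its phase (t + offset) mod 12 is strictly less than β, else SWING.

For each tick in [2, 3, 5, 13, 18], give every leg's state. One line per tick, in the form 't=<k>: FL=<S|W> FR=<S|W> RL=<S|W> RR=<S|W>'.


t=2: FL=S FR=W RL=W RR=S
t=3: FL=S FR=W RL=W RR=S
t=5: FL=S FR=W RL=W RR=S
t=13: FL=W FR=W RL=W RR=W
t=18: FL=W FR=W RL=W RR=W

t=2: phase=(0,6,6,0) vs β=4 → FL=S FR=W RL=W RR=S
t=3: phase=(1,7,7,1) vs β=4 → FL=S FR=W RL=W RR=S
t=5: phase=(3,9,9,3) vs β=4 → FL=S FR=W RL=W RR=S
t=13: phase=(11,5,5,11) vs β=4 → FL=W FR=W RL=W RR=W
t=18: phase=(4,10,10,4) vs β=4 → FL=W FR=W RL=W RR=W


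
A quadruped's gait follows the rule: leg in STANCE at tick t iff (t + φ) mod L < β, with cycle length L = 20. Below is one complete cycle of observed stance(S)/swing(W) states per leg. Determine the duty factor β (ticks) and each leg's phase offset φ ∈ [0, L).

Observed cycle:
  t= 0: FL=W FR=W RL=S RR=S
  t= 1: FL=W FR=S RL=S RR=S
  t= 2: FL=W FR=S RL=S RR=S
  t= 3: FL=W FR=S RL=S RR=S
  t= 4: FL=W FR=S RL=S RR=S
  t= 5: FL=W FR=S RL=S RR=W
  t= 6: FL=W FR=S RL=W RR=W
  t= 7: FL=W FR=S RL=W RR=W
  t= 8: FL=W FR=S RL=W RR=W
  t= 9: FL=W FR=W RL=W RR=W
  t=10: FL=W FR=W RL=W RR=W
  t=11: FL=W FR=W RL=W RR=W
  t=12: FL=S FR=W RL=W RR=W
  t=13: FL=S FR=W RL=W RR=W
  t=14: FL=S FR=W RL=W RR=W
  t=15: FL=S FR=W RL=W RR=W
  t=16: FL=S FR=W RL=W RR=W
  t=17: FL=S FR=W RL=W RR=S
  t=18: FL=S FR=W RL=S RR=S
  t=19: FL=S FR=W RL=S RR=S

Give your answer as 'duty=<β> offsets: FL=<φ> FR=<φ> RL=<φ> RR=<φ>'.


duty β = stance ticks per leg = 8
FL: stance ticks = 8; W→S at t=12 → φ=8
FR: stance ticks = 8; W→S at t=1 → φ=19
RL: stance ticks = 8; W→S at t=18 → φ=2
RR: stance ticks = 8; W→S at t=17 → φ=3

duty=8 offsets: FL=8 FR=19 RL=2 RR=3


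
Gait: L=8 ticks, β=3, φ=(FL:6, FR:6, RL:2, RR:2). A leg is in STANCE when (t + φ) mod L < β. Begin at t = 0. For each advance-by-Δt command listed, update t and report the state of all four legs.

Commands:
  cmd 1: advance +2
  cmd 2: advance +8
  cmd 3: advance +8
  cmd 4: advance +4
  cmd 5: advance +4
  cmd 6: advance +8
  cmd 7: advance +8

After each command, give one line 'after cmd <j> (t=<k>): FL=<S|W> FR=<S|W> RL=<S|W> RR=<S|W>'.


start t=0: FL=W FR=W RL=S RR=S
cmd 1: advance +2 → t=2, phase=(0,0,4,4) → FL=S FR=S RL=W RR=W
cmd 2: advance +8 → t=10, phase=(0,0,4,4) → FL=S FR=S RL=W RR=W
cmd 3: advance +8 → t=18, phase=(0,0,4,4) → FL=S FR=S RL=W RR=W
cmd 4: advance +4 → t=22, phase=(4,4,0,0) → FL=W FR=W RL=S RR=S
cmd 5: advance +4 → t=26, phase=(0,0,4,4) → FL=S FR=S RL=W RR=W
cmd 6: advance +8 → t=34, phase=(0,0,4,4) → FL=S FR=S RL=W RR=W
cmd 7: advance +8 → t=42, phase=(0,0,4,4) → FL=S FR=S RL=W RR=W

after cmd 1 (t=2): FL=S FR=S RL=W RR=W
after cmd 2 (t=10): FL=S FR=S RL=W RR=W
after cmd 3 (t=18): FL=S FR=S RL=W RR=W
after cmd 4 (t=22): FL=W FR=W RL=S RR=S
after cmd 5 (t=26): FL=S FR=S RL=W RR=W
after cmd 6 (t=34): FL=S FR=S RL=W RR=W
after cmd 7 (t=42): FL=S FR=S RL=W RR=W


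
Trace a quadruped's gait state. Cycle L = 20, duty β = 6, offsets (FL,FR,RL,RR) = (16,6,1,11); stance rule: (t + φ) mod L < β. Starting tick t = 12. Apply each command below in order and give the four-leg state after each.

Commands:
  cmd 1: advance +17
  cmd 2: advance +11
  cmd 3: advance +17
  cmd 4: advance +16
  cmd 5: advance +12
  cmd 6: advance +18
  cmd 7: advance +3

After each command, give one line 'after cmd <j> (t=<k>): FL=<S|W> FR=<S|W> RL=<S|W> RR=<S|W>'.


start t=12: FL=W FR=W RL=W RR=S
cmd 1: advance +17 → t=29, phase=(5,15,10,0) → FL=S FR=W RL=W RR=S
cmd 2: advance +11 → t=40, phase=(16,6,1,11) → FL=W FR=W RL=S RR=W
cmd 3: advance +17 → t=57, phase=(13,3,18,8) → FL=W FR=S RL=W RR=W
cmd 4: advance +16 → t=73, phase=(9,19,14,4) → FL=W FR=W RL=W RR=S
cmd 5: advance +12 → t=85, phase=(1,11,6,16) → FL=S FR=W RL=W RR=W
cmd 6: advance +18 → t=103, phase=(19,9,4,14) → FL=W FR=W RL=S RR=W
cmd 7: advance +3 → t=106, phase=(2,12,7,17) → FL=S FR=W RL=W RR=W

after cmd 1 (t=29): FL=S FR=W RL=W RR=S
after cmd 2 (t=40): FL=W FR=W RL=S RR=W
after cmd 3 (t=57): FL=W FR=S RL=W RR=W
after cmd 4 (t=73): FL=W FR=W RL=W RR=S
after cmd 5 (t=85): FL=S FR=W RL=W RR=W
after cmd 6 (t=103): FL=W FR=W RL=S RR=W
after cmd 7 (t=106): FL=S FR=W RL=W RR=W


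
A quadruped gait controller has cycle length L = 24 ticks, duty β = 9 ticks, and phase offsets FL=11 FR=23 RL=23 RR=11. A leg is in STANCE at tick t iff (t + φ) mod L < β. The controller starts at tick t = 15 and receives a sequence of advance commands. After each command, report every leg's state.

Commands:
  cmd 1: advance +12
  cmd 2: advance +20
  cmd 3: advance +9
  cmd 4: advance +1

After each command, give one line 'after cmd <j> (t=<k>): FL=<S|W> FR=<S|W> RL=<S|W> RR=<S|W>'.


after cmd 1 (t=27): FL=W FR=S RL=S RR=W
after cmd 2 (t=47): FL=W FR=W RL=W RR=W
after cmd 3 (t=56): FL=W FR=S RL=S RR=W
after cmd 4 (t=57): FL=W FR=S RL=S RR=W

start t=15: FL=S FR=W RL=W RR=S
cmd 1: advance +12 → t=27, phase=(14,2,2,14) → FL=W FR=S RL=S RR=W
cmd 2: advance +20 → t=47, phase=(10,22,22,10) → FL=W FR=W RL=W RR=W
cmd 3: advance +9 → t=56, phase=(19,7,7,19) → FL=W FR=S RL=S RR=W
cmd 4: advance +1 → t=57, phase=(20,8,8,20) → FL=W FR=S RL=S RR=W


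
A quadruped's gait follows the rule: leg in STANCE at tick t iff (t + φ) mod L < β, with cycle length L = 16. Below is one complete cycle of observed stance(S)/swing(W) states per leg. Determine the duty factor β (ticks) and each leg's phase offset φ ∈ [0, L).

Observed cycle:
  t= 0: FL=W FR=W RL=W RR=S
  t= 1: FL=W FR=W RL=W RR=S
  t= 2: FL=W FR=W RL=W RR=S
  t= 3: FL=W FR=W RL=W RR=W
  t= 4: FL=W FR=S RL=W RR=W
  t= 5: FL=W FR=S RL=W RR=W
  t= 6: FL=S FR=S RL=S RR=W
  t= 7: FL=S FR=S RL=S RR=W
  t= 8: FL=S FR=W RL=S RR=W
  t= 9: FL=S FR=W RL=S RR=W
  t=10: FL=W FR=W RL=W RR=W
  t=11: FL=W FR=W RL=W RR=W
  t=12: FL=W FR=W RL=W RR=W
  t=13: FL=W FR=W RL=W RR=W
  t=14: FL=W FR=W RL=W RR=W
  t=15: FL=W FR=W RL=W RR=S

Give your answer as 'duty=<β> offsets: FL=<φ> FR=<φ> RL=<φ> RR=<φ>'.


duty=4 offsets: FL=10 FR=12 RL=10 RR=1

duty β = stance ticks per leg = 4
FL: stance ticks = 4; W→S at t=6 → φ=10
FR: stance ticks = 4; W→S at t=4 → φ=12
RL: stance ticks = 4; W→S at t=6 → φ=10
RR: stance ticks = 4; W→S at t=15 → φ=1


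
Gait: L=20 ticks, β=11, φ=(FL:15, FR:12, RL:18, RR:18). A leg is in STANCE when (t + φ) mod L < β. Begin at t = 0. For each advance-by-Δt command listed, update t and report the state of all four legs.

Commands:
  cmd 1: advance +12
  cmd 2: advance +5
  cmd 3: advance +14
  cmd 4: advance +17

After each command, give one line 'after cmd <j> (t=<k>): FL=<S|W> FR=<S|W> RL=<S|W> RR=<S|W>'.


start t=0: FL=W FR=W RL=W RR=W
cmd 1: advance +12 → t=12, phase=(7,4,10,10) → FL=S FR=S RL=S RR=S
cmd 2: advance +5 → t=17, phase=(12,9,15,15) → FL=W FR=S RL=W RR=W
cmd 3: advance +14 → t=31, phase=(6,3,9,9) → FL=S FR=S RL=S RR=S
cmd 4: advance +17 → t=48, phase=(3,0,6,6) → FL=S FR=S RL=S RR=S

after cmd 1 (t=12): FL=S FR=S RL=S RR=S
after cmd 2 (t=17): FL=W FR=S RL=W RR=W
after cmd 3 (t=31): FL=S FR=S RL=S RR=S
after cmd 4 (t=48): FL=S FR=S RL=S RR=S


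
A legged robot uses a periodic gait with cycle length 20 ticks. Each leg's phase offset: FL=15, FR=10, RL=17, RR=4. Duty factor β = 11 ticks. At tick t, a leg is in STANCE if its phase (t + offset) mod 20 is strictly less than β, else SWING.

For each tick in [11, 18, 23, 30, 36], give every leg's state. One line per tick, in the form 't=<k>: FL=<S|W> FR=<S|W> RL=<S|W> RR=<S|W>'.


t=11: phase=(6,1,8,15) vs β=11 → FL=S FR=S RL=S RR=W
t=18: phase=(13,8,15,2) vs β=11 → FL=W FR=S RL=W RR=S
t=23: phase=(18,13,0,7) vs β=11 → FL=W FR=W RL=S RR=S
t=30: phase=(5,0,7,14) vs β=11 → FL=S FR=S RL=S RR=W
t=36: phase=(11,6,13,0) vs β=11 → FL=W FR=S RL=W RR=S

t=11: FL=S FR=S RL=S RR=W
t=18: FL=W FR=S RL=W RR=S
t=23: FL=W FR=W RL=S RR=S
t=30: FL=S FR=S RL=S RR=W
t=36: FL=W FR=S RL=W RR=S


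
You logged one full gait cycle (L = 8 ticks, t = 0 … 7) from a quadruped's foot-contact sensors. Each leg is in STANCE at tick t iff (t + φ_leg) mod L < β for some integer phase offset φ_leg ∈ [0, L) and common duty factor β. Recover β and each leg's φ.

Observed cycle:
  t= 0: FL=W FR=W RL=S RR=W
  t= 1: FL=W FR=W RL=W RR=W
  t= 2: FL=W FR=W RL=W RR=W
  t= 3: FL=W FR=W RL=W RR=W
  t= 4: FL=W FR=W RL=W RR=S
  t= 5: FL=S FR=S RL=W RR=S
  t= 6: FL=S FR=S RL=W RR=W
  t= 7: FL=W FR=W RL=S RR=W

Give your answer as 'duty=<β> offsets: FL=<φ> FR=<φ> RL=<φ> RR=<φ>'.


duty β = stance ticks per leg = 2
FL: stance ticks = 2; W→S at t=5 → φ=3
FR: stance ticks = 2; W→S at t=5 → φ=3
RL: stance ticks = 2; W→S at t=7 → φ=1
RR: stance ticks = 2; W→S at t=4 → φ=4

duty=2 offsets: FL=3 FR=3 RL=1 RR=4


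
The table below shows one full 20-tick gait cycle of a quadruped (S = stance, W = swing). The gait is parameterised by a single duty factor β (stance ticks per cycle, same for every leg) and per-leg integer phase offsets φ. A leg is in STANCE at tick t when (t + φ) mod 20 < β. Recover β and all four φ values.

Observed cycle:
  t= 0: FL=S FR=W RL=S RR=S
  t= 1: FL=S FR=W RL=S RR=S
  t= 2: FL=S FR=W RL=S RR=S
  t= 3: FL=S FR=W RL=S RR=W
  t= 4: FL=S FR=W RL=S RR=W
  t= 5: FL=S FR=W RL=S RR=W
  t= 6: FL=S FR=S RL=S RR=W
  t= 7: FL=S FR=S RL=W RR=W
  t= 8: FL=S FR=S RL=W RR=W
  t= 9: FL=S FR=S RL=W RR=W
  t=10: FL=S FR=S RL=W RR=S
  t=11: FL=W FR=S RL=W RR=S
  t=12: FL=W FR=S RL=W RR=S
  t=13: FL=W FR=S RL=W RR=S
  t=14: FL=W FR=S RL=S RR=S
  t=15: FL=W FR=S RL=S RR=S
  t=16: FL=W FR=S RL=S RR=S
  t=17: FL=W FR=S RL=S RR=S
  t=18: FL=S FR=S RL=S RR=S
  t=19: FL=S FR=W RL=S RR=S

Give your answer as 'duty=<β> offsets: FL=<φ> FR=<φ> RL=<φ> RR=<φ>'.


duty β = stance ticks per leg = 13
FL: stance ticks = 13; W→S at t=18 → φ=2
FR: stance ticks = 13; W→S at t=6 → φ=14
RL: stance ticks = 13; W→S at t=14 → φ=6
RR: stance ticks = 13; W→S at t=10 → φ=10

duty=13 offsets: FL=2 FR=14 RL=6 RR=10


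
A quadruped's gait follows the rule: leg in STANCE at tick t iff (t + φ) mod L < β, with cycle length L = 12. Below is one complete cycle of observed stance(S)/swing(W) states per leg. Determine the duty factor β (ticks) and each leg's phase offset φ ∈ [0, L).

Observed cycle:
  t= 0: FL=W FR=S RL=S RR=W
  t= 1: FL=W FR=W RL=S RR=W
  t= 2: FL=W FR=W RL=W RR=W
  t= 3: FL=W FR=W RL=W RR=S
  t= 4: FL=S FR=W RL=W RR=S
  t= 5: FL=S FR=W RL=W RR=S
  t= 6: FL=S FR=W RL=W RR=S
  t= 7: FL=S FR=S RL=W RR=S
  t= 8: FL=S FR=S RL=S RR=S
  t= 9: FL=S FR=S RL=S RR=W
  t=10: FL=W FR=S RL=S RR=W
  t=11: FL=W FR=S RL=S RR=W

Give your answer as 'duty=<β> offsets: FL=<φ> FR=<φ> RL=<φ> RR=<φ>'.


duty=6 offsets: FL=8 FR=5 RL=4 RR=9

duty β = stance ticks per leg = 6
FL: stance ticks = 6; W→S at t=4 → φ=8
FR: stance ticks = 6; W→S at t=7 → φ=5
RL: stance ticks = 6; W→S at t=8 → φ=4
RR: stance ticks = 6; W→S at t=3 → φ=9


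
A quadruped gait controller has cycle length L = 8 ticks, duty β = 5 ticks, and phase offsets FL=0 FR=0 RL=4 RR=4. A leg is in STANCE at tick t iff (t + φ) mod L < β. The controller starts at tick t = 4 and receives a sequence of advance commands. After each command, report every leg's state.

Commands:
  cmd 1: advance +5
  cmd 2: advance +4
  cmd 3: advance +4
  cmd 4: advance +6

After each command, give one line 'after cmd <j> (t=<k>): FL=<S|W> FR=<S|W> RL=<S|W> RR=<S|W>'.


start t=4: FL=S FR=S RL=S RR=S
cmd 1: advance +5 → t=9, phase=(1,1,5,5) → FL=S FR=S RL=W RR=W
cmd 2: advance +4 → t=13, phase=(5,5,1,1) → FL=W FR=W RL=S RR=S
cmd 3: advance +4 → t=17, phase=(1,1,5,5) → FL=S FR=S RL=W RR=W
cmd 4: advance +6 → t=23, phase=(7,7,3,3) → FL=W FR=W RL=S RR=S

after cmd 1 (t=9): FL=S FR=S RL=W RR=W
after cmd 2 (t=13): FL=W FR=W RL=S RR=S
after cmd 3 (t=17): FL=S FR=S RL=W RR=W
after cmd 4 (t=23): FL=W FR=W RL=S RR=S


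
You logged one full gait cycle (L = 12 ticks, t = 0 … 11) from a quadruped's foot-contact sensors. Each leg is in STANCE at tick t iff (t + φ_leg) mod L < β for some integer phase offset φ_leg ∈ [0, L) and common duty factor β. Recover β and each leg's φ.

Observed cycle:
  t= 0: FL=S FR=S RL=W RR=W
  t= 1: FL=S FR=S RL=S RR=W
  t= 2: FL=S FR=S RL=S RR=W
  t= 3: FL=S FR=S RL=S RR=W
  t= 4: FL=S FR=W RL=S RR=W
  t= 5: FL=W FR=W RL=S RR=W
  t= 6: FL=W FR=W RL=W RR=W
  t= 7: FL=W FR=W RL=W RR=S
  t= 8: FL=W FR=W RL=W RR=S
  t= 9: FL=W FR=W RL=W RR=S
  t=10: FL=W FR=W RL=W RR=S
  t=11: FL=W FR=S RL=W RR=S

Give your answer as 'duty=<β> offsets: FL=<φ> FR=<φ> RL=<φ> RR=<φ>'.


duty=5 offsets: FL=0 FR=1 RL=11 RR=5

duty β = stance ticks per leg = 5
FL: stance ticks = 5; W→S at t=0 → φ=0
FR: stance ticks = 5; W→S at t=11 → φ=1
RL: stance ticks = 5; W→S at t=1 → φ=11
RR: stance ticks = 5; W→S at t=7 → φ=5


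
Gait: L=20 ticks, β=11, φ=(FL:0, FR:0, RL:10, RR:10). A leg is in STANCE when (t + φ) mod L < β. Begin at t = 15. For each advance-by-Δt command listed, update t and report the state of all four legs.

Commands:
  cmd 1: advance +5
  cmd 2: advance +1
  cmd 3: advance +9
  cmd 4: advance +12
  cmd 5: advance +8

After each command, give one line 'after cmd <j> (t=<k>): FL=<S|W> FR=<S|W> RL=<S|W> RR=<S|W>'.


after cmd 1 (t=20): FL=S FR=S RL=S RR=S
after cmd 2 (t=21): FL=S FR=S RL=W RR=W
after cmd 3 (t=30): FL=S FR=S RL=S RR=S
after cmd 4 (t=42): FL=S FR=S RL=W RR=W
after cmd 5 (t=50): FL=S FR=S RL=S RR=S

start t=15: FL=W FR=W RL=S RR=S
cmd 1: advance +5 → t=20, phase=(0,0,10,10) → FL=S FR=S RL=S RR=S
cmd 2: advance +1 → t=21, phase=(1,1,11,11) → FL=S FR=S RL=W RR=W
cmd 3: advance +9 → t=30, phase=(10,10,0,0) → FL=S FR=S RL=S RR=S
cmd 4: advance +12 → t=42, phase=(2,2,12,12) → FL=S FR=S RL=W RR=W
cmd 5: advance +8 → t=50, phase=(10,10,0,0) → FL=S FR=S RL=S RR=S


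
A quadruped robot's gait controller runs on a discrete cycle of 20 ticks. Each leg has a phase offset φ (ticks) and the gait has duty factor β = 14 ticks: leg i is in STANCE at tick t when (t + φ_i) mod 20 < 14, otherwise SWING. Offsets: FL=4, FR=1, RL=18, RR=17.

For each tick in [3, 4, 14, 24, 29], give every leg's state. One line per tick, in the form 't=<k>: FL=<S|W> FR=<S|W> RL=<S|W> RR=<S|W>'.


t=3: FL=S FR=S RL=S RR=S
t=4: FL=S FR=S RL=S RR=S
t=14: FL=W FR=W RL=S RR=S
t=24: FL=S FR=S RL=S RR=S
t=29: FL=S FR=S RL=S RR=S

t=3: phase=(7,4,1,0) vs β=14 → FL=S FR=S RL=S RR=S
t=4: phase=(8,5,2,1) vs β=14 → FL=S FR=S RL=S RR=S
t=14: phase=(18,15,12,11) vs β=14 → FL=W FR=W RL=S RR=S
t=24: phase=(8,5,2,1) vs β=14 → FL=S FR=S RL=S RR=S
t=29: phase=(13,10,7,6) vs β=14 → FL=S FR=S RL=S RR=S


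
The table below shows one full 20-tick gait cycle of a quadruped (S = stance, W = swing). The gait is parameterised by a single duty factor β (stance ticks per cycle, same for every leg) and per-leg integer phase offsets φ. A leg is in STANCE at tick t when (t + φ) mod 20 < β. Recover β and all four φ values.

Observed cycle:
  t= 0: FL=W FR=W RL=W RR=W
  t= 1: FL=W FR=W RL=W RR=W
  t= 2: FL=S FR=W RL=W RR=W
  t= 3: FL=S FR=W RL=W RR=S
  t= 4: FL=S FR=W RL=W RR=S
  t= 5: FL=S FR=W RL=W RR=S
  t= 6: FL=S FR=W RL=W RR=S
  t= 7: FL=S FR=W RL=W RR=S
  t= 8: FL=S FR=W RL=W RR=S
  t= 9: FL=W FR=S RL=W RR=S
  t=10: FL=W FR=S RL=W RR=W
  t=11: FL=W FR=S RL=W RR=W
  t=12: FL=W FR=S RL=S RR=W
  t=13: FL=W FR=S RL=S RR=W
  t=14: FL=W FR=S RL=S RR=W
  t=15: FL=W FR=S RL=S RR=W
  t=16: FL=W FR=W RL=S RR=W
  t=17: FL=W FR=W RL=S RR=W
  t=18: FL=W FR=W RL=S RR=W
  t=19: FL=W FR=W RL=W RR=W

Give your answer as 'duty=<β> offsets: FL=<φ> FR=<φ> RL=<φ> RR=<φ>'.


duty β = stance ticks per leg = 7
FL: stance ticks = 7; W→S at t=2 → φ=18
FR: stance ticks = 7; W→S at t=9 → φ=11
RL: stance ticks = 7; W→S at t=12 → φ=8
RR: stance ticks = 7; W→S at t=3 → φ=17

duty=7 offsets: FL=18 FR=11 RL=8 RR=17


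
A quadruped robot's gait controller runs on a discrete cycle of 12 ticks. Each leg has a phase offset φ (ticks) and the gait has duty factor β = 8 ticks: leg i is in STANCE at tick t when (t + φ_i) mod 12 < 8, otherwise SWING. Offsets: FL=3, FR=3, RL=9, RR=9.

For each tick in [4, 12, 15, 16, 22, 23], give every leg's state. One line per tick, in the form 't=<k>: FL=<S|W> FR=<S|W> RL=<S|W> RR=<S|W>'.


t=4: FL=S FR=S RL=S RR=S
t=12: FL=S FR=S RL=W RR=W
t=15: FL=S FR=S RL=S RR=S
t=16: FL=S FR=S RL=S RR=S
t=22: FL=S FR=S RL=S RR=S
t=23: FL=S FR=S RL=W RR=W

t=4: phase=(7,7,1,1) vs β=8 → FL=S FR=S RL=S RR=S
t=12: phase=(3,3,9,9) vs β=8 → FL=S FR=S RL=W RR=W
t=15: phase=(6,6,0,0) vs β=8 → FL=S FR=S RL=S RR=S
t=16: phase=(7,7,1,1) vs β=8 → FL=S FR=S RL=S RR=S
t=22: phase=(1,1,7,7) vs β=8 → FL=S FR=S RL=S RR=S
t=23: phase=(2,2,8,8) vs β=8 → FL=S FR=S RL=W RR=W


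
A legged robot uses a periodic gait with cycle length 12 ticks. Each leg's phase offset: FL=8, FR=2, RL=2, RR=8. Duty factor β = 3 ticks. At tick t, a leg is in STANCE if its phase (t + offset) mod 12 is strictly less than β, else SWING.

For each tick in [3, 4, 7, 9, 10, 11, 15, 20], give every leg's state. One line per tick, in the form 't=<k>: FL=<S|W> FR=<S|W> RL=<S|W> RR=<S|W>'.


t=3: FL=W FR=W RL=W RR=W
t=4: FL=S FR=W RL=W RR=S
t=7: FL=W FR=W RL=W RR=W
t=9: FL=W FR=W RL=W RR=W
t=10: FL=W FR=S RL=S RR=W
t=11: FL=W FR=S RL=S RR=W
t=15: FL=W FR=W RL=W RR=W
t=20: FL=W FR=W RL=W RR=W

t=3: phase=(11,5,5,11) vs β=3 → FL=W FR=W RL=W RR=W
t=4: phase=(0,6,6,0) vs β=3 → FL=S FR=W RL=W RR=S
t=7: phase=(3,9,9,3) vs β=3 → FL=W FR=W RL=W RR=W
t=9: phase=(5,11,11,5) vs β=3 → FL=W FR=W RL=W RR=W
t=10: phase=(6,0,0,6) vs β=3 → FL=W FR=S RL=S RR=W
t=11: phase=(7,1,1,7) vs β=3 → FL=W FR=S RL=S RR=W
t=15: phase=(11,5,5,11) vs β=3 → FL=W FR=W RL=W RR=W
t=20: phase=(4,10,10,4) vs β=3 → FL=W FR=W RL=W RR=W


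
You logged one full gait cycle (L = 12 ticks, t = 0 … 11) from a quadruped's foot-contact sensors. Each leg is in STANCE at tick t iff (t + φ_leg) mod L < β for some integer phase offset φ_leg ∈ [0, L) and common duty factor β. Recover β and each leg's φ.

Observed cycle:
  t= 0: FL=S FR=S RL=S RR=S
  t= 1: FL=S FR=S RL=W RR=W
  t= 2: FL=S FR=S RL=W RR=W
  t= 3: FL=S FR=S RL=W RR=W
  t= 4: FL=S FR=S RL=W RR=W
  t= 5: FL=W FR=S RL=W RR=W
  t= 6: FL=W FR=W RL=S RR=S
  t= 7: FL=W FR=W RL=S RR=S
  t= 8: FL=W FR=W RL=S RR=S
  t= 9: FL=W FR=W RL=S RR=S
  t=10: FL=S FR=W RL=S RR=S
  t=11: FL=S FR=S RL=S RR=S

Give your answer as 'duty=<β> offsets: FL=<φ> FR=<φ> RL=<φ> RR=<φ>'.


duty β = stance ticks per leg = 7
FL: stance ticks = 7; W→S at t=10 → φ=2
FR: stance ticks = 7; W→S at t=11 → φ=1
RL: stance ticks = 7; W→S at t=6 → φ=6
RR: stance ticks = 7; W→S at t=6 → φ=6

duty=7 offsets: FL=2 FR=1 RL=6 RR=6


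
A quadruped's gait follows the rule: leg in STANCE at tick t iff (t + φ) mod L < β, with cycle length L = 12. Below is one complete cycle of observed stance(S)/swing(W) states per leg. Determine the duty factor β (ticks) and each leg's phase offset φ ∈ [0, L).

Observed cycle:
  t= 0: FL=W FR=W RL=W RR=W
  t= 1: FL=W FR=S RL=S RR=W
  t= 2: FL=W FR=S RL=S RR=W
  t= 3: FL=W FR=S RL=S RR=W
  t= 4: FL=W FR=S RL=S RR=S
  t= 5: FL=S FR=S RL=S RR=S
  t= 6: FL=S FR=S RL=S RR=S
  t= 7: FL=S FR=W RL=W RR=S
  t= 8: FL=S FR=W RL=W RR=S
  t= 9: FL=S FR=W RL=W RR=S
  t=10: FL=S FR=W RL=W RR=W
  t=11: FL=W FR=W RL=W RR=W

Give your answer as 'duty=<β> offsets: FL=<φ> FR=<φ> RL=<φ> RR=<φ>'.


duty=6 offsets: FL=7 FR=11 RL=11 RR=8

duty β = stance ticks per leg = 6
FL: stance ticks = 6; W→S at t=5 → φ=7
FR: stance ticks = 6; W→S at t=1 → φ=11
RL: stance ticks = 6; W→S at t=1 → φ=11
RR: stance ticks = 6; W→S at t=4 → φ=8


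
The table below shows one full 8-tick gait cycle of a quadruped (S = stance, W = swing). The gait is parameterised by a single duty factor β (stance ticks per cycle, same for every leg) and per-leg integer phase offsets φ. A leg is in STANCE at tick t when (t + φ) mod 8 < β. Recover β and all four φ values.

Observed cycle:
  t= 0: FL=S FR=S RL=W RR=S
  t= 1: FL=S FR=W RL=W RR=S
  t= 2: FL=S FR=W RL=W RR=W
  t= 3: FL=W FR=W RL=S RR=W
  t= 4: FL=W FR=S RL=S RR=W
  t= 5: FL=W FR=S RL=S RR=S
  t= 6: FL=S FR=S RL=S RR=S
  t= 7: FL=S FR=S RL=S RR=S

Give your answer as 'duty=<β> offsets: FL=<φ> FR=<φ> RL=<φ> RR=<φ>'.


duty β = stance ticks per leg = 5
FL: stance ticks = 5; W→S at t=6 → φ=2
FR: stance ticks = 5; W→S at t=4 → φ=4
RL: stance ticks = 5; W→S at t=3 → φ=5
RR: stance ticks = 5; W→S at t=5 → φ=3

duty=5 offsets: FL=2 FR=4 RL=5 RR=3


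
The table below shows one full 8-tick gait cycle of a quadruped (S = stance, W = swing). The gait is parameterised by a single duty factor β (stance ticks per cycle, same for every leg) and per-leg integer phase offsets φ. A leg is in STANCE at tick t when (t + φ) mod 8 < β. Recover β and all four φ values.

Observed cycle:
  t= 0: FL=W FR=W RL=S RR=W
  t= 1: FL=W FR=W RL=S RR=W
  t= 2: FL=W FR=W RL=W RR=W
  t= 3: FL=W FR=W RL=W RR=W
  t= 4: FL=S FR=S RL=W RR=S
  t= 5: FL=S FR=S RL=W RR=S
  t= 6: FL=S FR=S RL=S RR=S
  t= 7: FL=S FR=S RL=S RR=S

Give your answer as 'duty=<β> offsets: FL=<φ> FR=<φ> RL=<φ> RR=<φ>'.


duty=4 offsets: FL=4 FR=4 RL=2 RR=4

duty β = stance ticks per leg = 4
FL: stance ticks = 4; W→S at t=4 → φ=4
FR: stance ticks = 4; W→S at t=4 → φ=4
RL: stance ticks = 4; W→S at t=6 → φ=2
RR: stance ticks = 4; W→S at t=4 → φ=4


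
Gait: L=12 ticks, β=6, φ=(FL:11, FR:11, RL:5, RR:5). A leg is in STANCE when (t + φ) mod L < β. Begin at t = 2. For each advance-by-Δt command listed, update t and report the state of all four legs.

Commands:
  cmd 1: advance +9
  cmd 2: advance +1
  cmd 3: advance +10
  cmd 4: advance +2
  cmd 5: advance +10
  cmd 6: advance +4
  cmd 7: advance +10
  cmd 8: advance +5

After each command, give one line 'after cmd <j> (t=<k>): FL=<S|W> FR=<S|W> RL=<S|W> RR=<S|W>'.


start t=2: FL=S FR=S RL=W RR=W
cmd 1: advance +9 → t=11, phase=(10,10,4,4) → FL=W FR=W RL=S RR=S
cmd 2: advance +1 → t=12, phase=(11,11,5,5) → FL=W FR=W RL=S RR=S
cmd 3: advance +10 → t=22, phase=(9,9,3,3) → FL=W FR=W RL=S RR=S
cmd 4: advance +2 → t=24, phase=(11,11,5,5) → FL=W FR=W RL=S RR=S
cmd 5: advance +10 → t=34, phase=(9,9,3,3) → FL=W FR=W RL=S RR=S
cmd 6: advance +4 → t=38, phase=(1,1,7,7) → FL=S FR=S RL=W RR=W
cmd 7: advance +10 → t=48, phase=(11,11,5,5) → FL=W FR=W RL=S RR=S
cmd 8: advance +5 → t=53, phase=(4,4,10,10) → FL=S FR=S RL=W RR=W

after cmd 1 (t=11): FL=W FR=W RL=S RR=S
after cmd 2 (t=12): FL=W FR=W RL=S RR=S
after cmd 3 (t=22): FL=W FR=W RL=S RR=S
after cmd 4 (t=24): FL=W FR=W RL=S RR=S
after cmd 5 (t=34): FL=W FR=W RL=S RR=S
after cmd 6 (t=38): FL=S FR=S RL=W RR=W
after cmd 7 (t=48): FL=W FR=W RL=S RR=S
after cmd 8 (t=53): FL=S FR=S RL=W RR=W


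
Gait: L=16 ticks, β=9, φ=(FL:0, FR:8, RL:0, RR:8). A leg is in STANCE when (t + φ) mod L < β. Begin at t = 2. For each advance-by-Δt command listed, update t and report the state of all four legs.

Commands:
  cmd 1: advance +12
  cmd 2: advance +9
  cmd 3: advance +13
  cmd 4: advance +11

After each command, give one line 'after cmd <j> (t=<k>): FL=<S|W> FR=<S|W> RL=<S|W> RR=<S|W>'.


start t=2: FL=S FR=W RL=S RR=W
cmd 1: advance +12 → t=14, phase=(14,6,14,6) → FL=W FR=S RL=W RR=S
cmd 2: advance +9 → t=23, phase=(7,15,7,15) → FL=S FR=W RL=S RR=W
cmd 3: advance +13 → t=36, phase=(4,12,4,12) → FL=S FR=W RL=S RR=W
cmd 4: advance +11 → t=47, phase=(15,7,15,7) → FL=W FR=S RL=W RR=S

after cmd 1 (t=14): FL=W FR=S RL=W RR=S
after cmd 2 (t=23): FL=S FR=W RL=S RR=W
after cmd 3 (t=36): FL=S FR=W RL=S RR=W
after cmd 4 (t=47): FL=W FR=S RL=W RR=S


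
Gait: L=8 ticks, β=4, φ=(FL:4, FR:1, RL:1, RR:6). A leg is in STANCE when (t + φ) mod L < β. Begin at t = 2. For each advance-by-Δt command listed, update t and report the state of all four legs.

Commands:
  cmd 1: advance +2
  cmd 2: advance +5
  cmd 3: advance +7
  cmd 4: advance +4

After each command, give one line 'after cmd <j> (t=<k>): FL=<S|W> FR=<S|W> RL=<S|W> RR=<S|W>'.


after cmd 1 (t=4): FL=S FR=W RL=W RR=S
after cmd 2 (t=9): FL=W FR=S RL=S RR=W
after cmd 3 (t=16): FL=W FR=S RL=S RR=W
after cmd 4 (t=20): FL=S FR=W RL=W RR=S

start t=2: FL=W FR=S RL=S RR=S
cmd 1: advance +2 → t=4, phase=(0,5,5,2) → FL=S FR=W RL=W RR=S
cmd 2: advance +5 → t=9, phase=(5,2,2,7) → FL=W FR=S RL=S RR=W
cmd 3: advance +7 → t=16, phase=(4,1,1,6) → FL=W FR=S RL=S RR=W
cmd 4: advance +4 → t=20, phase=(0,5,5,2) → FL=S FR=W RL=W RR=S


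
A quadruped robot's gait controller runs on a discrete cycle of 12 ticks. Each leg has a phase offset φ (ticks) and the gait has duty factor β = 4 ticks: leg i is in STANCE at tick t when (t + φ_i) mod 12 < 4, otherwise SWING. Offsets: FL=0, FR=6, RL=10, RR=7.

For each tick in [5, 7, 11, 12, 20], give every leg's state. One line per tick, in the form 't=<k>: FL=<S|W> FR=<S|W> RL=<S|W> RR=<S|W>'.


t=5: phase=(5,11,3,0) vs β=4 → FL=W FR=W RL=S RR=S
t=7: phase=(7,1,5,2) vs β=4 → FL=W FR=S RL=W RR=S
t=11: phase=(11,5,9,6) vs β=4 → FL=W FR=W RL=W RR=W
t=12: phase=(0,6,10,7) vs β=4 → FL=S FR=W RL=W RR=W
t=20: phase=(8,2,6,3) vs β=4 → FL=W FR=S RL=W RR=S

t=5: FL=W FR=W RL=S RR=S
t=7: FL=W FR=S RL=W RR=S
t=11: FL=W FR=W RL=W RR=W
t=12: FL=S FR=W RL=W RR=W
t=20: FL=W FR=S RL=W RR=S


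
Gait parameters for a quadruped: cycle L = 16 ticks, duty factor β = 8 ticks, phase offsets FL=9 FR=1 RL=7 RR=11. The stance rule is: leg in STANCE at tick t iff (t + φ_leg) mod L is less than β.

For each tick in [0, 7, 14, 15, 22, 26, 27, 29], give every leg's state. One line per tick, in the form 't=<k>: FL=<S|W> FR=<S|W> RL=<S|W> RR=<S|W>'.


t=0: FL=W FR=S RL=S RR=W
t=7: FL=S FR=W RL=W RR=S
t=14: FL=S FR=W RL=S RR=W
t=15: FL=W FR=S RL=S RR=W
t=22: FL=W FR=S RL=W RR=S
t=26: FL=S FR=W RL=S RR=S
t=27: FL=S FR=W RL=S RR=S
t=29: FL=S FR=W RL=S RR=W

t=0: phase=(9,1,7,11) vs β=8 → FL=W FR=S RL=S RR=W
t=7: phase=(0,8,14,2) vs β=8 → FL=S FR=W RL=W RR=S
t=14: phase=(7,15,5,9) vs β=8 → FL=S FR=W RL=S RR=W
t=15: phase=(8,0,6,10) vs β=8 → FL=W FR=S RL=S RR=W
t=22: phase=(15,7,13,1) vs β=8 → FL=W FR=S RL=W RR=S
t=26: phase=(3,11,1,5) vs β=8 → FL=S FR=W RL=S RR=S
t=27: phase=(4,12,2,6) vs β=8 → FL=S FR=W RL=S RR=S
t=29: phase=(6,14,4,8) vs β=8 → FL=S FR=W RL=S RR=W


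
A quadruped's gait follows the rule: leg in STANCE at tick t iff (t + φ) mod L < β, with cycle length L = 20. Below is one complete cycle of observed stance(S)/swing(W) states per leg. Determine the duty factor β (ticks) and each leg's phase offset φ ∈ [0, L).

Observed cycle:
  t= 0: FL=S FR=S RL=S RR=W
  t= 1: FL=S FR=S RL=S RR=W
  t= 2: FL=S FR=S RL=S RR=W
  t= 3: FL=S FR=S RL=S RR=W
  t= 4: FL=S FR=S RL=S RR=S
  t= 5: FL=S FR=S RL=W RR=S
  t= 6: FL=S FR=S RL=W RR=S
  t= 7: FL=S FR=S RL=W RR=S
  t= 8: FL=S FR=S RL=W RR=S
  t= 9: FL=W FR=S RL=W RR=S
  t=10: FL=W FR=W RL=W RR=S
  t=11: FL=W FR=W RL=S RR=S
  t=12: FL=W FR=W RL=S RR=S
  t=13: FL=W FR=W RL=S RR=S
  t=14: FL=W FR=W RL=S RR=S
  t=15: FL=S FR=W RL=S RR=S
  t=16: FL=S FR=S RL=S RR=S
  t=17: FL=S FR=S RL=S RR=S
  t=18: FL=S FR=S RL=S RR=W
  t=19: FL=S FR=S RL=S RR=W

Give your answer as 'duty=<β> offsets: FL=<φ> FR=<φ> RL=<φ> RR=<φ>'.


duty β = stance ticks per leg = 14
FL: stance ticks = 14; W→S at t=15 → φ=5
FR: stance ticks = 14; W→S at t=16 → φ=4
RL: stance ticks = 14; W→S at t=11 → φ=9
RR: stance ticks = 14; W→S at t=4 → φ=16

duty=14 offsets: FL=5 FR=4 RL=9 RR=16


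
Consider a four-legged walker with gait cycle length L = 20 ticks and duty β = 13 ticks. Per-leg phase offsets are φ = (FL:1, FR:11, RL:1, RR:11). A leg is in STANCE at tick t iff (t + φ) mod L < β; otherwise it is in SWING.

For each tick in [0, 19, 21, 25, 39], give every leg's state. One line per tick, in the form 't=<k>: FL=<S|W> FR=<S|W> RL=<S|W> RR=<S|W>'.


t=0: phase=(1,11,1,11) vs β=13 → FL=S FR=S RL=S RR=S
t=19: phase=(0,10,0,10) vs β=13 → FL=S FR=S RL=S RR=S
t=21: phase=(2,12,2,12) vs β=13 → FL=S FR=S RL=S RR=S
t=25: phase=(6,16,6,16) vs β=13 → FL=S FR=W RL=S RR=W
t=39: phase=(0,10,0,10) vs β=13 → FL=S FR=S RL=S RR=S

t=0: FL=S FR=S RL=S RR=S
t=19: FL=S FR=S RL=S RR=S
t=21: FL=S FR=S RL=S RR=S
t=25: FL=S FR=W RL=S RR=W
t=39: FL=S FR=S RL=S RR=S


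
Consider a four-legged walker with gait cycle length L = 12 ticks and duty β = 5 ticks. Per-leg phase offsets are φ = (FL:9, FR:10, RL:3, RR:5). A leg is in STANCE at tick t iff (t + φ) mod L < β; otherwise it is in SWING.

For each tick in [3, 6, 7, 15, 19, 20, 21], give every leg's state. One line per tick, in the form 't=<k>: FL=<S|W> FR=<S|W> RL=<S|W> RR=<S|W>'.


t=3: phase=(0,1,6,8) vs β=5 → FL=S FR=S RL=W RR=W
t=6: phase=(3,4,9,11) vs β=5 → FL=S FR=S RL=W RR=W
t=7: phase=(4,5,10,0) vs β=5 → FL=S FR=W RL=W RR=S
t=15: phase=(0,1,6,8) vs β=5 → FL=S FR=S RL=W RR=W
t=19: phase=(4,5,10,0) vs β=5 → FL=S FR=W RL=W RR=S
t=20: phase=(5,6,11,1) vs β=5 → FL=W FR=W RL=W RR=S
t=21: phase=(6,7,0,2) vs β=5 → FL=W FR=W RL=S RR=S

t=3: FL=S FR=S RL=W RR=W
t=6: FL=S FR=S RL=W RR=W
t=7: FL=S FR=W RL=W RR=S
t=15: FL=S FR=S RL=W RR=W
t=19: FL=S FR=W RL=W RR=S
t=20: FL=W FR=W RL=W RR=S
t=21: FL=W FR=W RL=S RR=S


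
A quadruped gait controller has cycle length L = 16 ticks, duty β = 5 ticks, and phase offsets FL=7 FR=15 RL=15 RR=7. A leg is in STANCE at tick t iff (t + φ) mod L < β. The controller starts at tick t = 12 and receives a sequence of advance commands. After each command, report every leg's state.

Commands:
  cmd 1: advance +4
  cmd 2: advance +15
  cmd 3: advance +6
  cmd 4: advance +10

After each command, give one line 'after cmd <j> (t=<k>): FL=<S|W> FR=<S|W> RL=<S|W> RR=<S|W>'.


after cmd 1 (t=16): FL=W FR=W RL=W RR=W
after cmd 2 (t=31): FL=W FR=W RL=W RR=W
after cmd 3 (t=37): FL=W FR=S RL=S RR=W
after cmd 4 (t=47): FL=W FR=W RL=W RR=W

start t=12: FL=S FR=W RL=W RR=S
cmd 1: advance +4 → t=16, phase=(7,15,15,7) → FL=W FR=W RL=W RR=W
cmd 2: advance +15 → t=31, phase=(6,14,14,6) → FL=W FR=W RL=W RR=W
cmd 3: advance +6 → t=37, phase=(12,4,4,12) → FL=W FR=S RL=S RR=W
cmd 4: advance +10 → t=47, phase=(6,14,14,6) → FL=W FR=W RL=W RR=W
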